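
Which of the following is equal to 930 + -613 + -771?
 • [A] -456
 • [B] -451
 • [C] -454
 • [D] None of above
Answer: C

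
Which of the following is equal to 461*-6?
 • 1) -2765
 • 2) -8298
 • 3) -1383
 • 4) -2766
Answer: 4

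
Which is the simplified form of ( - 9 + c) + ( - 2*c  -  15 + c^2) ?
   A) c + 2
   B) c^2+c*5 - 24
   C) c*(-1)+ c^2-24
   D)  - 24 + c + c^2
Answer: C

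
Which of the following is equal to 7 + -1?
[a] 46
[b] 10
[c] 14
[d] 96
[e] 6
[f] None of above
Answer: e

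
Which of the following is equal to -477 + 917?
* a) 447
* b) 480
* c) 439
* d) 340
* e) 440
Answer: e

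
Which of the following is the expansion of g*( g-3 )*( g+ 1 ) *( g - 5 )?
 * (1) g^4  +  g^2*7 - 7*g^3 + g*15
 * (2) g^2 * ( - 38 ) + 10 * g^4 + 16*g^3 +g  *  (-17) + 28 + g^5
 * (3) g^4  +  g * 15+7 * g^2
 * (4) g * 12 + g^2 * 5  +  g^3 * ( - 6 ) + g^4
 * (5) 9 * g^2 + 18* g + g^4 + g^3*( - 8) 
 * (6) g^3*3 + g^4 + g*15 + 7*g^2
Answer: 1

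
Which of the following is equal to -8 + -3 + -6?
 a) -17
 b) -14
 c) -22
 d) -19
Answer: a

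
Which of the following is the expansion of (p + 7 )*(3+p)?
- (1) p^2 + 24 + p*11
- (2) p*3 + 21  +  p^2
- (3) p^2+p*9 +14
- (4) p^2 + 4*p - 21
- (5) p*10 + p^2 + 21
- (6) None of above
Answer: 5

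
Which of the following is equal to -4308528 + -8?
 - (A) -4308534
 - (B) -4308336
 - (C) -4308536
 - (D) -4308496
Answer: C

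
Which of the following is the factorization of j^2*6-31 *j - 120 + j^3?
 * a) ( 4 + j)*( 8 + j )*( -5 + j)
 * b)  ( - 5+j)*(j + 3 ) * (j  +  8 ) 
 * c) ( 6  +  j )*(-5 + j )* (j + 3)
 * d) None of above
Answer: b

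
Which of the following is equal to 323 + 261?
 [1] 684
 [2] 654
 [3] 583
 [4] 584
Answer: 4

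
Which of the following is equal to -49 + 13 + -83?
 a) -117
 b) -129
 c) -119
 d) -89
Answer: c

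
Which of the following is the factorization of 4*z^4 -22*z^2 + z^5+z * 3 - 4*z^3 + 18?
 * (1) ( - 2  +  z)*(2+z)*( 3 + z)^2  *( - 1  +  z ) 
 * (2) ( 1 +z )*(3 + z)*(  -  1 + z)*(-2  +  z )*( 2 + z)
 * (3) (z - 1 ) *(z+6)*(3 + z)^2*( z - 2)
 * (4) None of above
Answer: 4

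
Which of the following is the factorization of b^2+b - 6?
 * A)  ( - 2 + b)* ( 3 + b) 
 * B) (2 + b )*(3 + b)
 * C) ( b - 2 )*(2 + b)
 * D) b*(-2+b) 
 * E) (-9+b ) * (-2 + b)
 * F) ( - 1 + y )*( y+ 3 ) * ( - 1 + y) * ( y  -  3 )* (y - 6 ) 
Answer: A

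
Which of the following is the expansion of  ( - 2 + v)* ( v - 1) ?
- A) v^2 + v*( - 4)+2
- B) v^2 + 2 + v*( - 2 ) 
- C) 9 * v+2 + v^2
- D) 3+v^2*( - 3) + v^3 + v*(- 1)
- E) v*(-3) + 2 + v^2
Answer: E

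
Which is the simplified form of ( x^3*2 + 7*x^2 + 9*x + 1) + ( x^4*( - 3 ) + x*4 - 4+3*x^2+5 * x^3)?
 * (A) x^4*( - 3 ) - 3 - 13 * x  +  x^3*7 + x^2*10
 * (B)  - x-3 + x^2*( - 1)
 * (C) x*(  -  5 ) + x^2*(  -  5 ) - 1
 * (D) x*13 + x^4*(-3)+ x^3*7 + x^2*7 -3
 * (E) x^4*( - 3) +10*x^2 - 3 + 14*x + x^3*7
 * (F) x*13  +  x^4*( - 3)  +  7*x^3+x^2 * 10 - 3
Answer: F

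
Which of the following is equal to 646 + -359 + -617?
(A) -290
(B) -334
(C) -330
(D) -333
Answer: C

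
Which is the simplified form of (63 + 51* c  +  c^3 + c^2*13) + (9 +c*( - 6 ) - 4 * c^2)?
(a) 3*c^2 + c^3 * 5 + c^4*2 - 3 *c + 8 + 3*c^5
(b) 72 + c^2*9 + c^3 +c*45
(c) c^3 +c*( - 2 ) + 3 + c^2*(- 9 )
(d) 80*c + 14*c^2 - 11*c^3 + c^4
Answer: b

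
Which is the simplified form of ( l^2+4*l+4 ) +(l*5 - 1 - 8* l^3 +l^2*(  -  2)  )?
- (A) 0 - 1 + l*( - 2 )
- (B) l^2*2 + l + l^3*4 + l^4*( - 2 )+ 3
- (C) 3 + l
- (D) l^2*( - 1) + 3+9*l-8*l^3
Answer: D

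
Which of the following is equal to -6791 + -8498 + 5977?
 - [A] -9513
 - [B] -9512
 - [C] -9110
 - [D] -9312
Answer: D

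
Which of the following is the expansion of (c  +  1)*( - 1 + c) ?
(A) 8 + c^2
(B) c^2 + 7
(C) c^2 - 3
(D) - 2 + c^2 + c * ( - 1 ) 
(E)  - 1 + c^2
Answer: E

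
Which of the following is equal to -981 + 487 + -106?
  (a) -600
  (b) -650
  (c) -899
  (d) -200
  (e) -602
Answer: a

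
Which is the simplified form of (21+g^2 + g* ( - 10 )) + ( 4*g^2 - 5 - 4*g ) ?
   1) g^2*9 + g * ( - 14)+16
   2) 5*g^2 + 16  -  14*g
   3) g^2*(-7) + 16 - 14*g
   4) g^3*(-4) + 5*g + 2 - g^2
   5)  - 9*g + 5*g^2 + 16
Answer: 2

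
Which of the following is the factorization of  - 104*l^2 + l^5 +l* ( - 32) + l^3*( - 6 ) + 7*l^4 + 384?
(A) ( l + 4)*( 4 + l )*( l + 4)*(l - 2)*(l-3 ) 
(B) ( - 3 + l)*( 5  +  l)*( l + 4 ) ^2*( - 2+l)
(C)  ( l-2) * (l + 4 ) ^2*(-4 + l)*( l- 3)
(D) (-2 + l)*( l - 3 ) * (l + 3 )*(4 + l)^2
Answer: A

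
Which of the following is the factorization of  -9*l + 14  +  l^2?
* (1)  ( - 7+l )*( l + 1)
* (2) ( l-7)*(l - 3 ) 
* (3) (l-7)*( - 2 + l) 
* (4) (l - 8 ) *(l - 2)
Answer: 3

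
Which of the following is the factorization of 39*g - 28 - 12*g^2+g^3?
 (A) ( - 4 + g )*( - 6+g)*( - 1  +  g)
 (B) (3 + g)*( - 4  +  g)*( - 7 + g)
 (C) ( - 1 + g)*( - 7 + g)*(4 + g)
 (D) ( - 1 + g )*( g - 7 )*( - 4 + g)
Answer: D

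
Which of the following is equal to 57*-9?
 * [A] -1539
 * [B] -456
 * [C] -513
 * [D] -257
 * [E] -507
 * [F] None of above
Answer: C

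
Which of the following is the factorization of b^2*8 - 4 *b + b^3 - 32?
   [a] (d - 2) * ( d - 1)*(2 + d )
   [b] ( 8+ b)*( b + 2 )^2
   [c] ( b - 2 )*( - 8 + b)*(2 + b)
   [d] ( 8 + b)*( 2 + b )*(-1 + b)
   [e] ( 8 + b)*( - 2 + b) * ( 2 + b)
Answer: e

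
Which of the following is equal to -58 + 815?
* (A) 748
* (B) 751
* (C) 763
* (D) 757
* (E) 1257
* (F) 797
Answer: D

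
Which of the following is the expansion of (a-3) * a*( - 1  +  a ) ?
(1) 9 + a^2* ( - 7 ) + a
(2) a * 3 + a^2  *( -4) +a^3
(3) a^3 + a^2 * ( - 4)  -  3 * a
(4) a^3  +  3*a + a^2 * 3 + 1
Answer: 2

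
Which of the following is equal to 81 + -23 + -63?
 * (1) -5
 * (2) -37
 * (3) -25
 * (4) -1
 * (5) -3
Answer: 1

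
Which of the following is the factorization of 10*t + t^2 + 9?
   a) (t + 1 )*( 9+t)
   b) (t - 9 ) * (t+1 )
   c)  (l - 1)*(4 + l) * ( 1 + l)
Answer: a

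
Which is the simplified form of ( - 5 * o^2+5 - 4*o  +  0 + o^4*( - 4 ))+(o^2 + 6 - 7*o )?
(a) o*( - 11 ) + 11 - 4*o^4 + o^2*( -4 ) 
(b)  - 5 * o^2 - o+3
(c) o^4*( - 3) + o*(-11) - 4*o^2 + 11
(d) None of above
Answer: a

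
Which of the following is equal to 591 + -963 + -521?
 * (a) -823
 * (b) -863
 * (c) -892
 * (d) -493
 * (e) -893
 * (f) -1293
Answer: e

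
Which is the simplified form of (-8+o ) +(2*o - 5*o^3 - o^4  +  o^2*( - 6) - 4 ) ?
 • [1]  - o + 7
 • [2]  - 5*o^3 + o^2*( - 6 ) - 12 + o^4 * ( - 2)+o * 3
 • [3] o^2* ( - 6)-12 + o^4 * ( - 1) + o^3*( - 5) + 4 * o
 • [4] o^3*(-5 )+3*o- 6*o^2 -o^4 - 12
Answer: 4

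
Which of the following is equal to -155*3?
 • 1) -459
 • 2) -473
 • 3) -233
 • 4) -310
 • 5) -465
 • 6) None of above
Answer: 5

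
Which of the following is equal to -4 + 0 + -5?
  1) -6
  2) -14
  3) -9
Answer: 3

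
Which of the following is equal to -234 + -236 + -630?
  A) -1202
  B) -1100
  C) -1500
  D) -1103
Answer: B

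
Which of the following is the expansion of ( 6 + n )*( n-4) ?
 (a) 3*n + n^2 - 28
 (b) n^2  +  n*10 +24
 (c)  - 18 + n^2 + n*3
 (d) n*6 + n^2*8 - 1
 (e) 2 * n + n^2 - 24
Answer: e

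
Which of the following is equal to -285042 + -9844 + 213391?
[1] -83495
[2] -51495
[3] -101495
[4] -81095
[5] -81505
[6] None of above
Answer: 6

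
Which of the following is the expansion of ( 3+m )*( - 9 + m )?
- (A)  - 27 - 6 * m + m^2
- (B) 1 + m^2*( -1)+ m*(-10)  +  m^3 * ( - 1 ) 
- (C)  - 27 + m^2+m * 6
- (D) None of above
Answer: A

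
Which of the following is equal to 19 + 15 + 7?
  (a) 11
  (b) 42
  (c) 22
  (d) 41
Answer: d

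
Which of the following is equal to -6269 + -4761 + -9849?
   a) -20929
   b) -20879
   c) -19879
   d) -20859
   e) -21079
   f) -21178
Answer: b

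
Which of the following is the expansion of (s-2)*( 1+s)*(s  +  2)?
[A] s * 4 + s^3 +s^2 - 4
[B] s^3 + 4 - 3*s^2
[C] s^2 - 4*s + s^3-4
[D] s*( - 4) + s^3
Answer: C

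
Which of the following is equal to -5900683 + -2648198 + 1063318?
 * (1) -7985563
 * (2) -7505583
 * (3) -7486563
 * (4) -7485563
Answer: 4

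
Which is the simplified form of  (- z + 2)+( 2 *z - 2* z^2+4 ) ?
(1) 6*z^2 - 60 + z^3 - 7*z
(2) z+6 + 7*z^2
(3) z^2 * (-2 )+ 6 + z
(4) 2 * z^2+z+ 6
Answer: 3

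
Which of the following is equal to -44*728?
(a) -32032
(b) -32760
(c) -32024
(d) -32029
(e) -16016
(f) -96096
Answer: a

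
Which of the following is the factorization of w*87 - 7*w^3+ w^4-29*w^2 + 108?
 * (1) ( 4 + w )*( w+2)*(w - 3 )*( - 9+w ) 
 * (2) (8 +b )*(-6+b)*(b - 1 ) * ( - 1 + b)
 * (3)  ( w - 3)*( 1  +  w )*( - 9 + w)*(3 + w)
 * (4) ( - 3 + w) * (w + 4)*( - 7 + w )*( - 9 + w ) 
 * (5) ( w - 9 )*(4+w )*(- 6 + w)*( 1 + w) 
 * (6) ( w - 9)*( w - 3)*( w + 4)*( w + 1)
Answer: 6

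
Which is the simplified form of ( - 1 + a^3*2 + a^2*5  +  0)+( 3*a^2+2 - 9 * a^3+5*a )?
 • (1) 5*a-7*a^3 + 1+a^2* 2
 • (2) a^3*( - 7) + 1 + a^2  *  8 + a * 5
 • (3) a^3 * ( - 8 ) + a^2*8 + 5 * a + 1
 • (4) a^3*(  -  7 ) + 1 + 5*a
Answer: 2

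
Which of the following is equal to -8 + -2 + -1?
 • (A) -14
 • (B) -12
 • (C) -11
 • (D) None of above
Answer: C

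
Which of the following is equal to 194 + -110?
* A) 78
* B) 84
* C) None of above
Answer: B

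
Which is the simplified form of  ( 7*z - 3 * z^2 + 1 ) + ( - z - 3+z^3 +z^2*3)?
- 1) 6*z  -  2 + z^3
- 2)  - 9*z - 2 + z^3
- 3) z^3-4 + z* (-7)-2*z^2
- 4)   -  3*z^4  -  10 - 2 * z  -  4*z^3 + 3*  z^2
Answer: 1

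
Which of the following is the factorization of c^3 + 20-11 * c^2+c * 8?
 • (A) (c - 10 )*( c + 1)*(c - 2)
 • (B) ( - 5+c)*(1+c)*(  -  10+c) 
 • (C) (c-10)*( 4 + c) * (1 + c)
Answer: A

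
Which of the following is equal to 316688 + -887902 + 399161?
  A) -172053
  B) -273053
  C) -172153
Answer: A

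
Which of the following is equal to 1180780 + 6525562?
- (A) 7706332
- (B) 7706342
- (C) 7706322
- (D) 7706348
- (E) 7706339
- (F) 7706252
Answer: B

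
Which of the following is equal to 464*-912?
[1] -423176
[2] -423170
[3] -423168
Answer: 3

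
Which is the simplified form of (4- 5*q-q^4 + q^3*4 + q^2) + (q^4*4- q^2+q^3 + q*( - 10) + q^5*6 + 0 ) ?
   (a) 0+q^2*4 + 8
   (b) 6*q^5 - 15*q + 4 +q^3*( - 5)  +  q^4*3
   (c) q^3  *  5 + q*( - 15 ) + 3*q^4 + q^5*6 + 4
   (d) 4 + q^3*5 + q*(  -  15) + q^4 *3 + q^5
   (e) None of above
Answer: c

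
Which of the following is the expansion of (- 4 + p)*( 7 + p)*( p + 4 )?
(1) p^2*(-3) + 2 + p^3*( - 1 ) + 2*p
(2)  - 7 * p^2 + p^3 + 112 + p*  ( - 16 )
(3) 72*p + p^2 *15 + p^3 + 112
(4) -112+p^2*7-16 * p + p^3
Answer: 4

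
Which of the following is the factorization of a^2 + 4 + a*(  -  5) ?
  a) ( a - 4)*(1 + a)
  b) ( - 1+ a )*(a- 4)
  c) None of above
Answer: b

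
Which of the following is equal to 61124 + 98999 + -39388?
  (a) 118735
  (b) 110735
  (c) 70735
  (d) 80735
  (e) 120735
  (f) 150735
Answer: e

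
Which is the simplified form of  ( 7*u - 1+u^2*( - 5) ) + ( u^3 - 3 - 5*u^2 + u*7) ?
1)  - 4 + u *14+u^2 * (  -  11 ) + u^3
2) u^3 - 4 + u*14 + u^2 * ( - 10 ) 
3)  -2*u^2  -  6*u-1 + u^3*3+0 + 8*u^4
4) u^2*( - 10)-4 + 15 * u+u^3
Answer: 2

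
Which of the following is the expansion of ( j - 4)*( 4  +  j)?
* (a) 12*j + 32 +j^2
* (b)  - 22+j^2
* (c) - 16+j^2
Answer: c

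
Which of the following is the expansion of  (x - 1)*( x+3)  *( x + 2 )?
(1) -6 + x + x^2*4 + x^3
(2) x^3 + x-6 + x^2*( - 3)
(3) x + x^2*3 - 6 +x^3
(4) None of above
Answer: 1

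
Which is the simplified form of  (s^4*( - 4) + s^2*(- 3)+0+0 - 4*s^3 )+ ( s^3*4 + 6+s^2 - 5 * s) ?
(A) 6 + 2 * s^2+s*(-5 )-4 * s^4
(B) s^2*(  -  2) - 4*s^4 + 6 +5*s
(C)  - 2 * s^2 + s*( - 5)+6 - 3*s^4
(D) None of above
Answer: D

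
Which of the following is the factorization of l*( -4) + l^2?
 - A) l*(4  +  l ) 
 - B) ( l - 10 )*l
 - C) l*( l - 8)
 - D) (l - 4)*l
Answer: D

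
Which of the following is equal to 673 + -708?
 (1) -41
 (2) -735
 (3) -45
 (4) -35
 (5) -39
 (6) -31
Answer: 4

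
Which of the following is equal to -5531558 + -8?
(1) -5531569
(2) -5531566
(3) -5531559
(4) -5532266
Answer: 2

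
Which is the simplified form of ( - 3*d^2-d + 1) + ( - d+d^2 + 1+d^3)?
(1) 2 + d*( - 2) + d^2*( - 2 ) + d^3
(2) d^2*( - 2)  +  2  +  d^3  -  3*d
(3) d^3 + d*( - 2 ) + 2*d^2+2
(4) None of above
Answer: 1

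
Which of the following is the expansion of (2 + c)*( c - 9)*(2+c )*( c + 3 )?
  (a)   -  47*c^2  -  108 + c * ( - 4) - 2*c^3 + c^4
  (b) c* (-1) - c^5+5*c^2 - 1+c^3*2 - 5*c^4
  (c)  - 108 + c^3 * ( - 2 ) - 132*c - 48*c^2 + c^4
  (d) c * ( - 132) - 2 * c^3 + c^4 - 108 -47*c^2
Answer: d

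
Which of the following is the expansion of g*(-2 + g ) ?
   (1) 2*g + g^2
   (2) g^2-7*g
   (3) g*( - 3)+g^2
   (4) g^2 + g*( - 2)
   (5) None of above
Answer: 4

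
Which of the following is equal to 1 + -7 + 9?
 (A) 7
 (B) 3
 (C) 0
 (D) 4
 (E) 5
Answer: B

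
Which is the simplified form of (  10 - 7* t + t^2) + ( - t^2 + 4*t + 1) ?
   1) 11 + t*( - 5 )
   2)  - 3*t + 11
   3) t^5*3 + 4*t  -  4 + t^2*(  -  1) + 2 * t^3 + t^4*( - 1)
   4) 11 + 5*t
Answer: 2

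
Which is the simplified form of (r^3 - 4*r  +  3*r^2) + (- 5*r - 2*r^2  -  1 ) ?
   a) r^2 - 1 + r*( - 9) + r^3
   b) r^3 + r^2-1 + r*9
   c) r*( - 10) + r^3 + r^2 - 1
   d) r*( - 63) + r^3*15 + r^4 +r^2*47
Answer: a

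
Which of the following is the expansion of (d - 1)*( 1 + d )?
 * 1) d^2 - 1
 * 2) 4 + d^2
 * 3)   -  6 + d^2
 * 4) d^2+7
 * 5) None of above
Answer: 1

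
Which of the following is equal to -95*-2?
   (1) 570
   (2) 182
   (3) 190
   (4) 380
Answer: 3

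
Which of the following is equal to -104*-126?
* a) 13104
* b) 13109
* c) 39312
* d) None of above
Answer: a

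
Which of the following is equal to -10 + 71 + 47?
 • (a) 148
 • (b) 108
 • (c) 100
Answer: b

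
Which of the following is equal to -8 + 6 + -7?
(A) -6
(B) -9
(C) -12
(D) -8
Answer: B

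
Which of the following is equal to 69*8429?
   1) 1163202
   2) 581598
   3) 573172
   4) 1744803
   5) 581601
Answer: 5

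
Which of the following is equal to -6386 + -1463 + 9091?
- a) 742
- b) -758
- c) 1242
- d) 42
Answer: c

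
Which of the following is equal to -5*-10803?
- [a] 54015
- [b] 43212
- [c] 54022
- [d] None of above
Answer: a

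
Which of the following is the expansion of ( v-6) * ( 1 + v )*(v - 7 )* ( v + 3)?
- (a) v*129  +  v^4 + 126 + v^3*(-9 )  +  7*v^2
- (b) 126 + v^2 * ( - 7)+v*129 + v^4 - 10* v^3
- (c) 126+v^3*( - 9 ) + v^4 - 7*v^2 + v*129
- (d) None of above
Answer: c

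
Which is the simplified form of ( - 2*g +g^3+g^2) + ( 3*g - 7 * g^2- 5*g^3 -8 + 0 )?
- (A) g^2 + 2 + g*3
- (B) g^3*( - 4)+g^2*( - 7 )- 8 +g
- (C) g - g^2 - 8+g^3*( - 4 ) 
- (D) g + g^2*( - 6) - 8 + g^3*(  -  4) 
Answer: D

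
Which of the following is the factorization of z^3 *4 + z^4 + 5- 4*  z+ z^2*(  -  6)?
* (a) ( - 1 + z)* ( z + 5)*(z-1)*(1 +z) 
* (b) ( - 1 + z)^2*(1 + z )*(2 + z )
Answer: a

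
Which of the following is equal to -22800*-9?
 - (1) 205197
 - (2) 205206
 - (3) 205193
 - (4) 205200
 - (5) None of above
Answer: 4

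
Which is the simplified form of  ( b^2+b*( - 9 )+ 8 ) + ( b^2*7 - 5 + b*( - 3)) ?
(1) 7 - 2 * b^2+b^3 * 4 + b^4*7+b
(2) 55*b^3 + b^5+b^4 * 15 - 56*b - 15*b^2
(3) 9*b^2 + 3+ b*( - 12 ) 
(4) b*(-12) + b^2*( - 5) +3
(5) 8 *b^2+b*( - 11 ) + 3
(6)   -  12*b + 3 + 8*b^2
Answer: 6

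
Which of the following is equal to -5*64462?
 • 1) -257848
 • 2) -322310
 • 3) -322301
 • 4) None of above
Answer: 2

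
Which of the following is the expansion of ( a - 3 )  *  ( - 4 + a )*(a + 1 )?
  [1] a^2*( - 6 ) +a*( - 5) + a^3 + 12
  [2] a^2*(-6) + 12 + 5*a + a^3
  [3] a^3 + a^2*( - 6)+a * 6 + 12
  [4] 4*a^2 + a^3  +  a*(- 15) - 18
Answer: 2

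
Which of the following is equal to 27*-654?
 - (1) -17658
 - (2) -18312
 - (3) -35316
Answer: 1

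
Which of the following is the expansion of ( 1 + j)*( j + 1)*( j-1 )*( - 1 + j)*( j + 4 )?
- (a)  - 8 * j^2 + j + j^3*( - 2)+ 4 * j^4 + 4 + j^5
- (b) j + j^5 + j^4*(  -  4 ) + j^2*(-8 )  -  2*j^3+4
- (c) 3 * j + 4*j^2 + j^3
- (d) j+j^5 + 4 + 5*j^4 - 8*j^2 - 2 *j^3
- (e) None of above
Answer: a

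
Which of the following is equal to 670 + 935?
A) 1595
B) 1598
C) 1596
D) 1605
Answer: D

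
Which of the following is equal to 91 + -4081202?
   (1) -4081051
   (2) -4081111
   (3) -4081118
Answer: 2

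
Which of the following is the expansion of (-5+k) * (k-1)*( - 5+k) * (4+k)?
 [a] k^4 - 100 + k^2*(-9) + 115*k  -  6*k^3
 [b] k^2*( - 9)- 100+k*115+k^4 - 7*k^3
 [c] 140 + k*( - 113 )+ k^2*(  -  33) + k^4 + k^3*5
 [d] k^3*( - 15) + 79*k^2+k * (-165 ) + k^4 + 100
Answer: b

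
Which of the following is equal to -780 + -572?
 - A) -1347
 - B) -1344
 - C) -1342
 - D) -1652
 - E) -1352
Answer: E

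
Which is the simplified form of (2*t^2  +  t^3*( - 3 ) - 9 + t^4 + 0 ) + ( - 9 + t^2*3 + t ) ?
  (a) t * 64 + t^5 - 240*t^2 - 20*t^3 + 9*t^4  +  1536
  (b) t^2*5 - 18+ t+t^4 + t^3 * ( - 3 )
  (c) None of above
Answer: b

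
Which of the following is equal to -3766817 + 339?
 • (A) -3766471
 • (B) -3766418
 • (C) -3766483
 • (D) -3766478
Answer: D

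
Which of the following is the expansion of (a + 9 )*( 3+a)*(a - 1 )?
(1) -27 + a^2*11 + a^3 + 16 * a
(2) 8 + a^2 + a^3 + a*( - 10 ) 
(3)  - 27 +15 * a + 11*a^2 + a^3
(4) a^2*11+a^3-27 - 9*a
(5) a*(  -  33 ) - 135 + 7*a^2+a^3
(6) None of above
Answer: 3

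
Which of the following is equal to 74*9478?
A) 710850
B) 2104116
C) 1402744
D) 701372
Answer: D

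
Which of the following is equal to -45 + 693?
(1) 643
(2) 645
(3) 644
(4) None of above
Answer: 4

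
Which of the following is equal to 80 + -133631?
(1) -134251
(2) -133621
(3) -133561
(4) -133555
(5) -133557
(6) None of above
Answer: 6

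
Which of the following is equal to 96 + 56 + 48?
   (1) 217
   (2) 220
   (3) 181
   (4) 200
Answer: 4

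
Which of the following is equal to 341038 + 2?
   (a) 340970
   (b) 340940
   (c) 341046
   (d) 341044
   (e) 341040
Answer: e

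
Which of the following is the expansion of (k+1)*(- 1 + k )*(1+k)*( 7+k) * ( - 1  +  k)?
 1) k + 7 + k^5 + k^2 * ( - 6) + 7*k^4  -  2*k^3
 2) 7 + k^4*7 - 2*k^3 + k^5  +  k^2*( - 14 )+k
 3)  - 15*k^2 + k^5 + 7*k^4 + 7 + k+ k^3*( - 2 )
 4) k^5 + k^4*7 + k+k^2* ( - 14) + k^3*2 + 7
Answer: 2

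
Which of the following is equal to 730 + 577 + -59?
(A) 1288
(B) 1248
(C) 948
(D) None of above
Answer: B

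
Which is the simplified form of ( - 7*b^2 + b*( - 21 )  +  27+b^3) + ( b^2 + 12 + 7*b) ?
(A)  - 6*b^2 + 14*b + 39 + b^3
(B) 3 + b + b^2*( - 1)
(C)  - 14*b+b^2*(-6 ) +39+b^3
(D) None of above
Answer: C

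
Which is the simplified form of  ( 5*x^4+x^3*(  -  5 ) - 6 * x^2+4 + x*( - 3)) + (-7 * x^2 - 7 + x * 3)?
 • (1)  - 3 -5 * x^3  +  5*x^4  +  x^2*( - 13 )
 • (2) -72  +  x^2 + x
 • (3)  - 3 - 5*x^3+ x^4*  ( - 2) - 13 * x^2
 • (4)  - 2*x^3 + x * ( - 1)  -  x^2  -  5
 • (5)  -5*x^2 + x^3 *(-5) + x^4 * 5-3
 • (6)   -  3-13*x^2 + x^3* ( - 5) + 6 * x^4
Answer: 1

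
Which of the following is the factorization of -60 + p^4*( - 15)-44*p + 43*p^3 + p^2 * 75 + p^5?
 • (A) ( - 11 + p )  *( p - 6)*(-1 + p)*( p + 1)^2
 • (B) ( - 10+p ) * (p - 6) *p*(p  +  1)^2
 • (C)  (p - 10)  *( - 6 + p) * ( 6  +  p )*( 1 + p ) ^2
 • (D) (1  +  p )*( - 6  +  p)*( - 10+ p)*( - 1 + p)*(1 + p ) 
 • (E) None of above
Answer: D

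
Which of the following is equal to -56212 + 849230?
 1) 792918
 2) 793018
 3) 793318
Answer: 2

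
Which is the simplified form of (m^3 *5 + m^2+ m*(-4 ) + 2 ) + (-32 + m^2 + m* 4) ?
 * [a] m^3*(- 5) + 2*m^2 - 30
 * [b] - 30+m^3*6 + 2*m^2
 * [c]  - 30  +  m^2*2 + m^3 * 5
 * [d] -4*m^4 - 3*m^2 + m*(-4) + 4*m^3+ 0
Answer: c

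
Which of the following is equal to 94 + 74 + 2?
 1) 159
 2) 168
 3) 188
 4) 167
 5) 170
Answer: 5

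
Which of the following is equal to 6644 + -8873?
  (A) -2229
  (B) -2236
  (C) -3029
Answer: A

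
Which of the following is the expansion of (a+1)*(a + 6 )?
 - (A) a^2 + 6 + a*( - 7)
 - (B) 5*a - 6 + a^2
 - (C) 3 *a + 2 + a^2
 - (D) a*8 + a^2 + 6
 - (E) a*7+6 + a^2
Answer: E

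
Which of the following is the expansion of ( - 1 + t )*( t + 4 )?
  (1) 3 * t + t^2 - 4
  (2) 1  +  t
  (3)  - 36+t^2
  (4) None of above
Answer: 1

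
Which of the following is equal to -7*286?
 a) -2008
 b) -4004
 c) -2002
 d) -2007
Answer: c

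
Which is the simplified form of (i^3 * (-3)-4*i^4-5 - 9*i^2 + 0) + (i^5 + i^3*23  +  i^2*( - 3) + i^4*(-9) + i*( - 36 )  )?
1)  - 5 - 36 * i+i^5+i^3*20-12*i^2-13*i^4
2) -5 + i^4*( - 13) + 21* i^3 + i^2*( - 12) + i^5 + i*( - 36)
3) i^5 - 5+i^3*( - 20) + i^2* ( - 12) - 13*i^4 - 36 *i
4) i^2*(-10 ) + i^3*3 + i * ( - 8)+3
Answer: 1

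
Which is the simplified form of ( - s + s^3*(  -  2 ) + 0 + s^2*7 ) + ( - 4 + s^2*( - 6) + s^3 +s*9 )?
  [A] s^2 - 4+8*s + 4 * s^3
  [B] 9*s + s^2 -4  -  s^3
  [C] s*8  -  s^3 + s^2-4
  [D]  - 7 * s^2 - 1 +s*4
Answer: C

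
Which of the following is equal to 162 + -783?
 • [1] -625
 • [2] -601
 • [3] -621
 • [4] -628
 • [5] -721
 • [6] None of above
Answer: 3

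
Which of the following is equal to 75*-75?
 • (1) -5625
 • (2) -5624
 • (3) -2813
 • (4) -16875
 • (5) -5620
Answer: 1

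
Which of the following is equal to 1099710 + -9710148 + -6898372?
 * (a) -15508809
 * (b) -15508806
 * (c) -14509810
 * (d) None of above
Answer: d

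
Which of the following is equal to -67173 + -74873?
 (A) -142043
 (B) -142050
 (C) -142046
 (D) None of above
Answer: C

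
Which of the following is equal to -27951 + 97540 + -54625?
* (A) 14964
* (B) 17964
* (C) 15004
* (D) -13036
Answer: A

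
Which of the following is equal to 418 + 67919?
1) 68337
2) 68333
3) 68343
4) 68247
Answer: 1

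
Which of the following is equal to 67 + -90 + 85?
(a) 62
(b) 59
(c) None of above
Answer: a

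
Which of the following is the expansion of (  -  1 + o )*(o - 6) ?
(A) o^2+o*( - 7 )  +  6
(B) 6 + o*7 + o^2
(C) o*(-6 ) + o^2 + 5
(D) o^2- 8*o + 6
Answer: A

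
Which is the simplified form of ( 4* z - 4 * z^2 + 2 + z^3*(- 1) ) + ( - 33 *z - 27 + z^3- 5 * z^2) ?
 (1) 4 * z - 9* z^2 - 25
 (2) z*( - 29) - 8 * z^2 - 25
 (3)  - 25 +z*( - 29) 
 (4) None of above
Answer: 4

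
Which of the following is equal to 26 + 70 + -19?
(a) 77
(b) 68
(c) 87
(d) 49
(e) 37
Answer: a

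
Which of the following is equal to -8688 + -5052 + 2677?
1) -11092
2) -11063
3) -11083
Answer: 2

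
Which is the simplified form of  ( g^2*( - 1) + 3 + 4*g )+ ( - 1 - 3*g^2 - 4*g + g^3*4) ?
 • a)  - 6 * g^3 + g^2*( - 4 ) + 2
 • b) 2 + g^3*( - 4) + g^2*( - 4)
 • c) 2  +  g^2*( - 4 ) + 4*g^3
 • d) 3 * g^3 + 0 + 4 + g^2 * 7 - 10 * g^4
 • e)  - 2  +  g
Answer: c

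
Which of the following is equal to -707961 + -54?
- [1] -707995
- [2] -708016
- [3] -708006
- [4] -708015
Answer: 4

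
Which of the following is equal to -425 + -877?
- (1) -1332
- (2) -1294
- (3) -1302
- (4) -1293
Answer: 3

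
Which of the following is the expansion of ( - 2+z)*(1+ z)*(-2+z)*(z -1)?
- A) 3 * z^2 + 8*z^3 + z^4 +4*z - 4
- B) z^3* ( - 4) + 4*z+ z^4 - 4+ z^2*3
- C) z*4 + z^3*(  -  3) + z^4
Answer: B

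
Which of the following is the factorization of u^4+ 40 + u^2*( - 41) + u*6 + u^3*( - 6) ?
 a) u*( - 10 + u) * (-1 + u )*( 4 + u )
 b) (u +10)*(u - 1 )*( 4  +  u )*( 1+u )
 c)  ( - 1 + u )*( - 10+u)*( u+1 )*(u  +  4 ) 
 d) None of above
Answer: c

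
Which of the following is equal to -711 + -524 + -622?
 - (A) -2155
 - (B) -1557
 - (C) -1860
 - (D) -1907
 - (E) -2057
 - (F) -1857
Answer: F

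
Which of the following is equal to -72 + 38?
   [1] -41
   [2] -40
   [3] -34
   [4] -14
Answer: 3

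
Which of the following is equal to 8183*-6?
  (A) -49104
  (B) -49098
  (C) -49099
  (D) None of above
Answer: B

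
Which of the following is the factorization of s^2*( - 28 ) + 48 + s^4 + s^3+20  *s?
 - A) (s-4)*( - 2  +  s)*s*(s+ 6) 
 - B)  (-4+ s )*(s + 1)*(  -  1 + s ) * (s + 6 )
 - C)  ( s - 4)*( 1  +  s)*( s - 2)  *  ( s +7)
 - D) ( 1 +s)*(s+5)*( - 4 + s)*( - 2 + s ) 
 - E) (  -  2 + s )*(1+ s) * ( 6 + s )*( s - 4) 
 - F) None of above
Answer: E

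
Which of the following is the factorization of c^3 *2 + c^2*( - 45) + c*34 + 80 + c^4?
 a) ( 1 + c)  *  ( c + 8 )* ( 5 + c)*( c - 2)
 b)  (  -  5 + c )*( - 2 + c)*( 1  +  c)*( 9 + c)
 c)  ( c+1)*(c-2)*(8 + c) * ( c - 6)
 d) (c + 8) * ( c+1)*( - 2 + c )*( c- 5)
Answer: d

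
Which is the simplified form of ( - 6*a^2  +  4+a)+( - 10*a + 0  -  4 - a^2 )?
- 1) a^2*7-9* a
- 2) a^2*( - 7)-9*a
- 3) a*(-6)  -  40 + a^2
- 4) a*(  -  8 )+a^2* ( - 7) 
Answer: 2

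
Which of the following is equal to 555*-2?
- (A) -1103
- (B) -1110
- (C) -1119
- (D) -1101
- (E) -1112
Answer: B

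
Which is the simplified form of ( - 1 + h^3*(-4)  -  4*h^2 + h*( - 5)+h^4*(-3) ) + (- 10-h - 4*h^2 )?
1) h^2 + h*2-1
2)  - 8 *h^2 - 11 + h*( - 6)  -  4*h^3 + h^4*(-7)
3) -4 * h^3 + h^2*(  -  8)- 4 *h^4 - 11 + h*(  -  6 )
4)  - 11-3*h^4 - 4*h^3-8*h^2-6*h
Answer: 4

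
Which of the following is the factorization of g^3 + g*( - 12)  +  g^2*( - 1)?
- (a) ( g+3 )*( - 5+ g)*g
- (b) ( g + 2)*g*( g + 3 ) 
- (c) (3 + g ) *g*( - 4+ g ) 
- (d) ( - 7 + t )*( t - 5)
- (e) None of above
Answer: c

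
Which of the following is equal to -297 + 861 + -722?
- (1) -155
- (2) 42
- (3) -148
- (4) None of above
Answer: 4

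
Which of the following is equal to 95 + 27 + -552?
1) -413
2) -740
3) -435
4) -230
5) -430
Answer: 5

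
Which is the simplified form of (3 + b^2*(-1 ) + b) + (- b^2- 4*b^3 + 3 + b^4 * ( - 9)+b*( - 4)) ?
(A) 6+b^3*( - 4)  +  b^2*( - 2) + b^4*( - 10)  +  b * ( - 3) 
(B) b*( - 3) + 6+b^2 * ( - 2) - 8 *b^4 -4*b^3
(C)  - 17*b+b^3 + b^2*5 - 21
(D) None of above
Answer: D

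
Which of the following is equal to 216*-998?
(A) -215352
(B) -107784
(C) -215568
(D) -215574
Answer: C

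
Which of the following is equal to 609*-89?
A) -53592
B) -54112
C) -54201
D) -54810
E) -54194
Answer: C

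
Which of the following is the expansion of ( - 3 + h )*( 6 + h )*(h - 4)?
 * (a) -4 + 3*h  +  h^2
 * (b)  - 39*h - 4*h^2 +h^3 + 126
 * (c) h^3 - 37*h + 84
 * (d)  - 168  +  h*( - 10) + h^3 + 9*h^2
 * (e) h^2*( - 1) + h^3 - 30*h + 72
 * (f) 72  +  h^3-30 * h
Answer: e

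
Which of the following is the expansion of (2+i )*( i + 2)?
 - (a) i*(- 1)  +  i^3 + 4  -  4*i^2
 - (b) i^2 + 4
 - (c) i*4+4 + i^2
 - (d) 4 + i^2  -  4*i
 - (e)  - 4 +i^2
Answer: c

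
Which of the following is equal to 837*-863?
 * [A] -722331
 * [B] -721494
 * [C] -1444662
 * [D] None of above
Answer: A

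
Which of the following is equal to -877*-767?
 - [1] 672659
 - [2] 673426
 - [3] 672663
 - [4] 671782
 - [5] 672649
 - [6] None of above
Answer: 1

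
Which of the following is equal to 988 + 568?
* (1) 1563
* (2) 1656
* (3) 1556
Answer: 3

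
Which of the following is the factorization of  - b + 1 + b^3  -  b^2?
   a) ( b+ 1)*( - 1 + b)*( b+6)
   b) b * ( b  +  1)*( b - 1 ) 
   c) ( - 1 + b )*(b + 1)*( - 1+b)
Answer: c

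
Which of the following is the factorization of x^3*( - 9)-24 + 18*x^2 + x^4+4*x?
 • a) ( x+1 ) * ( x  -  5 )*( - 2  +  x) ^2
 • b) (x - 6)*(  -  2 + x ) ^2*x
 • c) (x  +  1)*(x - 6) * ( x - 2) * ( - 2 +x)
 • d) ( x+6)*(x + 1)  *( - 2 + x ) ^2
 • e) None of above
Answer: c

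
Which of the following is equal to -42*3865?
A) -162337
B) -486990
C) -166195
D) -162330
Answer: D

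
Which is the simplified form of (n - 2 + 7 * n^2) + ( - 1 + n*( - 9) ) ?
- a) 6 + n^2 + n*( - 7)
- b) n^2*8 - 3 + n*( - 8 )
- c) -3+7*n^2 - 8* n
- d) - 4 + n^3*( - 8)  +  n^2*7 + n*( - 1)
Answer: c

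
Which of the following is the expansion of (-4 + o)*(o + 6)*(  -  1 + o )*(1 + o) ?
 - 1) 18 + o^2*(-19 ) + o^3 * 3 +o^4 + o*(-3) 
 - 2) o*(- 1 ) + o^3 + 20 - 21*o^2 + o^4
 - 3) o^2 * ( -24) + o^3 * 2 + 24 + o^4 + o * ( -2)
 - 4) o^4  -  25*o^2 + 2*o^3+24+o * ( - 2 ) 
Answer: 4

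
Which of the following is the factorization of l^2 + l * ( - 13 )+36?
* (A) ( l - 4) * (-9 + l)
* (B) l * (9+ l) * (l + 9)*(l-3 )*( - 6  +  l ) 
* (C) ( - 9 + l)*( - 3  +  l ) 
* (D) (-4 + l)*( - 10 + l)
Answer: A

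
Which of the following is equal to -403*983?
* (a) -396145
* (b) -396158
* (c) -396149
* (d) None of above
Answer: c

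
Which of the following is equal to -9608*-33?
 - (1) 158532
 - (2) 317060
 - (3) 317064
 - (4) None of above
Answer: 3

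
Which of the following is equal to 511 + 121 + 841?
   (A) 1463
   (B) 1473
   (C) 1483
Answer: B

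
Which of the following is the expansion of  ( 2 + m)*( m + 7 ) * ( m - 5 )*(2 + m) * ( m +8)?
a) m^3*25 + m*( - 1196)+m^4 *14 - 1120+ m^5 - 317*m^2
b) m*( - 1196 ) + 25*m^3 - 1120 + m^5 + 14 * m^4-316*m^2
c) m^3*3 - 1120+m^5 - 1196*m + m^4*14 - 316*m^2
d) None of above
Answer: b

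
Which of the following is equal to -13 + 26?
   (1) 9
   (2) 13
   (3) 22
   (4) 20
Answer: 2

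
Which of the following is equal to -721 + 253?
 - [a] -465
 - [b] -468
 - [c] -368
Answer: b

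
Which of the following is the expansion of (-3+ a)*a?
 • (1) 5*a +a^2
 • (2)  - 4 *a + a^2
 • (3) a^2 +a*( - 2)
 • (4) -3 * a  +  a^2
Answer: 4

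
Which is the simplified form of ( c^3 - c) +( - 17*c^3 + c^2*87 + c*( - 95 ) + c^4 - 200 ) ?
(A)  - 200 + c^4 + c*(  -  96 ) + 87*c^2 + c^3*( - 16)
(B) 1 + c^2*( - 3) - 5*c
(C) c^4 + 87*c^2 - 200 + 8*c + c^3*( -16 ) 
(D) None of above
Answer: A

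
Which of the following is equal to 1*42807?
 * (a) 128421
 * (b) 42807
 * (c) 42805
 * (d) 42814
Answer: b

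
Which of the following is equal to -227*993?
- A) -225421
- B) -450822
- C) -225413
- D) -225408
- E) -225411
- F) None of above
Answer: E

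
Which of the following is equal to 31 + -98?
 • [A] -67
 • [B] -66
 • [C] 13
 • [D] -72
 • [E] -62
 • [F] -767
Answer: A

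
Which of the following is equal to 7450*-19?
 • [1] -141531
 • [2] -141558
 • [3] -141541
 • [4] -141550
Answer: 4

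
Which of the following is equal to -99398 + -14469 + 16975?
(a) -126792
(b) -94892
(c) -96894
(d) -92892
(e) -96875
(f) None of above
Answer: f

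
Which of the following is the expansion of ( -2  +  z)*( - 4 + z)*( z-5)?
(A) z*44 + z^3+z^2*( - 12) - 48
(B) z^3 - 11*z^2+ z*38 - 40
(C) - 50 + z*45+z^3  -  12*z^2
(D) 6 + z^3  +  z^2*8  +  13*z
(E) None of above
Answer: B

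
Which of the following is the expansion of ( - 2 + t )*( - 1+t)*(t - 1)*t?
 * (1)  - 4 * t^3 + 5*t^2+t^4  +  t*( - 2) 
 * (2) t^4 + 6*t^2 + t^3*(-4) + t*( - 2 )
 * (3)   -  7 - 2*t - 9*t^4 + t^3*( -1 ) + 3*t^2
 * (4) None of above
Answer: 1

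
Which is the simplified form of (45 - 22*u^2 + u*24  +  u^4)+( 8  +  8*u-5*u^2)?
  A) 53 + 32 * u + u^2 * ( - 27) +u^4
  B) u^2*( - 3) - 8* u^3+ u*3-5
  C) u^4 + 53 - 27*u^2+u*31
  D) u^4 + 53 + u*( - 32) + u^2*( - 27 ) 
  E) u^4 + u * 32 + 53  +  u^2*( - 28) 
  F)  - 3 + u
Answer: A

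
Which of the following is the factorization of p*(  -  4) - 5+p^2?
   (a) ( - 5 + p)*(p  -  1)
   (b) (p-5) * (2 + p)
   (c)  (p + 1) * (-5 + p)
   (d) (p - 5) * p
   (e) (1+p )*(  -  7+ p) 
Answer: c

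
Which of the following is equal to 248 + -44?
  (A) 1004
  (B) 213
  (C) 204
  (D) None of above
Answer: C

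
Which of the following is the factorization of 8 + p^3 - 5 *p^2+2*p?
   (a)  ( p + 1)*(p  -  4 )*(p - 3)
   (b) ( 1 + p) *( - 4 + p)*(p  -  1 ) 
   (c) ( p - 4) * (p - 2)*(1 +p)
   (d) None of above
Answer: c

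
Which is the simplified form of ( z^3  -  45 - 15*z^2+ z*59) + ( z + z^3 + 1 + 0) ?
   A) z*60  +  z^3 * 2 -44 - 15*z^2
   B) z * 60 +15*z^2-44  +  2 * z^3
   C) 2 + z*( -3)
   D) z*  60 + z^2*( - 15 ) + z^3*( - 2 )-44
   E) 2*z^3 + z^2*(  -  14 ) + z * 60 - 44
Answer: A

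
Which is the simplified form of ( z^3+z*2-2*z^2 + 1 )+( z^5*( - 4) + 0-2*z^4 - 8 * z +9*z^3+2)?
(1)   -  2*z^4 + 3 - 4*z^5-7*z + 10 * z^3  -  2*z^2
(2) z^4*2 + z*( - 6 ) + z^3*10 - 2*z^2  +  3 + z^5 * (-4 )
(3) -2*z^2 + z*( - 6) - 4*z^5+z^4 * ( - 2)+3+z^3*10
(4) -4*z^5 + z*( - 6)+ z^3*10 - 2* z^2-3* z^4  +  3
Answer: 3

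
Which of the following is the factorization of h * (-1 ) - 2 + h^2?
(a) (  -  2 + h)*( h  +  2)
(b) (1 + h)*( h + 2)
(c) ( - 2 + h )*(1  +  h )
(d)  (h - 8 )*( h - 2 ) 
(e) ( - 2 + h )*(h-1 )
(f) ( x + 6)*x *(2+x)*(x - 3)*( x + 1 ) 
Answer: c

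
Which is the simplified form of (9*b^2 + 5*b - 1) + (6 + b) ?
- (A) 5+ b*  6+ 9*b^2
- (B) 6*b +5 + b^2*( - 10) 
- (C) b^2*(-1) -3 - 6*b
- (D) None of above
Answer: A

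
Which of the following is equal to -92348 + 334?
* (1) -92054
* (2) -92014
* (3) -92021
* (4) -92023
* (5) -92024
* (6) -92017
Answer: 2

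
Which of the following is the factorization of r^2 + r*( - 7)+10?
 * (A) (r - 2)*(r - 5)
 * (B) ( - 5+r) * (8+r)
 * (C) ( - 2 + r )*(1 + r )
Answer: A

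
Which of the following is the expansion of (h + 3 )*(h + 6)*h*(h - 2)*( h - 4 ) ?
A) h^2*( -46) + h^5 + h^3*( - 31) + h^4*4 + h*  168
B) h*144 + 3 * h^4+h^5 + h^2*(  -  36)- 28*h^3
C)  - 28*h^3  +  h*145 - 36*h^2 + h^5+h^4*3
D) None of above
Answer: B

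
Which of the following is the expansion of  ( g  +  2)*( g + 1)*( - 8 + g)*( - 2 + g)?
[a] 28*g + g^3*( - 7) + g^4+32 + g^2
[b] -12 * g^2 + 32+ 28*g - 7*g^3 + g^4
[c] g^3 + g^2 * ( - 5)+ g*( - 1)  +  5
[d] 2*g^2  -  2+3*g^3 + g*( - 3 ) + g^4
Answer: b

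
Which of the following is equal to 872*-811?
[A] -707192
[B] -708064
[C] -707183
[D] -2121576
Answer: A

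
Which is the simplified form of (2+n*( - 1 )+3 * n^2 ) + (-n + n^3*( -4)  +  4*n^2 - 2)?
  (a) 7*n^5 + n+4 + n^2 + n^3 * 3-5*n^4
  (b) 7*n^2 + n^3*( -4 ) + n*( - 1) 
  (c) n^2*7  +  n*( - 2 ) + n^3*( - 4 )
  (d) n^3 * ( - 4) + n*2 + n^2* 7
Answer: c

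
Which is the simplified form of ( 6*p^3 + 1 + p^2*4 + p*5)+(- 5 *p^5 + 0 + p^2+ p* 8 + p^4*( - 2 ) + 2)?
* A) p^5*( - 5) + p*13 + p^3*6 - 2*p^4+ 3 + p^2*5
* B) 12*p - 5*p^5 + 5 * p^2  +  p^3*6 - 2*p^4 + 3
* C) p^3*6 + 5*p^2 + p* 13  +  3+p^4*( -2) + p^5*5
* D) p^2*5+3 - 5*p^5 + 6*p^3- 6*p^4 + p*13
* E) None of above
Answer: A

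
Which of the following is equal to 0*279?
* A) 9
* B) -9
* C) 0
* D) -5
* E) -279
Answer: C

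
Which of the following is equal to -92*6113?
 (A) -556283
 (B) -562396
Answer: B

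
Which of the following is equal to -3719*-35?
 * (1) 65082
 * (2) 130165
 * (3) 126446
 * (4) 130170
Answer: 2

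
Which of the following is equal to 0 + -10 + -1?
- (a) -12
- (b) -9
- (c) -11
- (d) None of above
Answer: c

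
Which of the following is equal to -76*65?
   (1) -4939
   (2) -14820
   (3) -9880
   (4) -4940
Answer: 4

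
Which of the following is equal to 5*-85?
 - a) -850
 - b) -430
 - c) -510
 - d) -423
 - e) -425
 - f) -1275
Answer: e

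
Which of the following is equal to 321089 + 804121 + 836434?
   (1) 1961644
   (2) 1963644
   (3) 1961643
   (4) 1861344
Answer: 1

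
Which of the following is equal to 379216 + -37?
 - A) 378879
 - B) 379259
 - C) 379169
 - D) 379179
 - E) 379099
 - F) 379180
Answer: D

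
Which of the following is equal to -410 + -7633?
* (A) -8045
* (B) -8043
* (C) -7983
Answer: B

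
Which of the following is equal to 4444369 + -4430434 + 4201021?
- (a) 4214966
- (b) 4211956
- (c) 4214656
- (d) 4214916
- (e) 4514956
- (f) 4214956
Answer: f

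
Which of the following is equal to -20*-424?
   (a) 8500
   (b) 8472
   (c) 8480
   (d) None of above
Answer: c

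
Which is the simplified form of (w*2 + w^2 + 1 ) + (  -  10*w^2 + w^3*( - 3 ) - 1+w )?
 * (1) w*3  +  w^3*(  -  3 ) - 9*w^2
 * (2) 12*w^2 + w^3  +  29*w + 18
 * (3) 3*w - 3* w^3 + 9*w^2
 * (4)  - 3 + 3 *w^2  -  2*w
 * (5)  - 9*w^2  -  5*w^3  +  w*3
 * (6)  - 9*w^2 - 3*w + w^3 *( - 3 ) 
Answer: 1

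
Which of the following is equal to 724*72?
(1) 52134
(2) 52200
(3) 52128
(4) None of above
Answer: 3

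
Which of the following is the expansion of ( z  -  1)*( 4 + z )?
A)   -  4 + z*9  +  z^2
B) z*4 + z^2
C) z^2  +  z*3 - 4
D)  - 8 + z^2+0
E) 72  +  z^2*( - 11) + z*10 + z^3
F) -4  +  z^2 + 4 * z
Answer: C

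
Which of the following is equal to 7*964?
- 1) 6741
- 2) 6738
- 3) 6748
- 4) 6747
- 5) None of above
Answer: 3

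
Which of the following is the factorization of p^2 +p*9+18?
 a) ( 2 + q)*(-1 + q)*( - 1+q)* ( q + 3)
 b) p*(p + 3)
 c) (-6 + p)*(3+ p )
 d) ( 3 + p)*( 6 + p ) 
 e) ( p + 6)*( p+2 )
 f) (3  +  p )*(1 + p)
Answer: d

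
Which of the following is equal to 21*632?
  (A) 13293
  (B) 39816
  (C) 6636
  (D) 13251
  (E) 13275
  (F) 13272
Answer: F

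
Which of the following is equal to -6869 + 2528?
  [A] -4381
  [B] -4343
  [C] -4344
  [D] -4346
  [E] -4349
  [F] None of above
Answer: F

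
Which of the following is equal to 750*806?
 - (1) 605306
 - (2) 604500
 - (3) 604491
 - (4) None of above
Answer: 2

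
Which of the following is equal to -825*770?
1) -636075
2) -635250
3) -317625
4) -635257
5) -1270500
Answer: 2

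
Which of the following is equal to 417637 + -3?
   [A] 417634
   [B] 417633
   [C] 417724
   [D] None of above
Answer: A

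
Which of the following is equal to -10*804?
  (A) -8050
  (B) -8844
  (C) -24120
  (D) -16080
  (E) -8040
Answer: E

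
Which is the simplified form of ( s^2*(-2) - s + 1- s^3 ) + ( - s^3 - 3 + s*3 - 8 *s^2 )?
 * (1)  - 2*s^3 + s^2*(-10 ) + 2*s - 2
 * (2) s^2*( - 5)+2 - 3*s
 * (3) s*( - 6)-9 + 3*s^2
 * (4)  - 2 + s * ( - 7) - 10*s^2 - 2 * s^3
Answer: 1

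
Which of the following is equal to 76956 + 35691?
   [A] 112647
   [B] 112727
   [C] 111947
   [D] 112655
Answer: A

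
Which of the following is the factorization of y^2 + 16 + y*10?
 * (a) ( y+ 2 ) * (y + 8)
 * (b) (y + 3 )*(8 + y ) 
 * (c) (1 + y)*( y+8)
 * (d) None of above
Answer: a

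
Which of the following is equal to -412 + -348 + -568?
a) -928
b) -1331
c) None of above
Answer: c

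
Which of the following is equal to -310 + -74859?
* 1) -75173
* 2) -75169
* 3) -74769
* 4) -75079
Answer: 2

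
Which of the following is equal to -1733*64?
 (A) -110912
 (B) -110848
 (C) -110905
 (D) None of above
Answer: A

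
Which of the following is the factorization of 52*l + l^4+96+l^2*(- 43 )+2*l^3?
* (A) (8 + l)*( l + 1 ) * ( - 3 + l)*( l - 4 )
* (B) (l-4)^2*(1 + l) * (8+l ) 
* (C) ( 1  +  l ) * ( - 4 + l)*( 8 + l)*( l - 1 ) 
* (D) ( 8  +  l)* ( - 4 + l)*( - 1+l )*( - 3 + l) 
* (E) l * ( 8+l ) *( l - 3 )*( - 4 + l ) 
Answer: A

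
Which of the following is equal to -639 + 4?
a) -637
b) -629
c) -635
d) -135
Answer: c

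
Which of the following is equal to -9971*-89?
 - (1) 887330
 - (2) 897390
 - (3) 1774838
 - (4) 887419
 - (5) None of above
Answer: 4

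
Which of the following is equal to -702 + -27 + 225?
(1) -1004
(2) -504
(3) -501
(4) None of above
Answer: 2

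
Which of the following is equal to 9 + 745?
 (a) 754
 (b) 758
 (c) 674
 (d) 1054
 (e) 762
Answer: a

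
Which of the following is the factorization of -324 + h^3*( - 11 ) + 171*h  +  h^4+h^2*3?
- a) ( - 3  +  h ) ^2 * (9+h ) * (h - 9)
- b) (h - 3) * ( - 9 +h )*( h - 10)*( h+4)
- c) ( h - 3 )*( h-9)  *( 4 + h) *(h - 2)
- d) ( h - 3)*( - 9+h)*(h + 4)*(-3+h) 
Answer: d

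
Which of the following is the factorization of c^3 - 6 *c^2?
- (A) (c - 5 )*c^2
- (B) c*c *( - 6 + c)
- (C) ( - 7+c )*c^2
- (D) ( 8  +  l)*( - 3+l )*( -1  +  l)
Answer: B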